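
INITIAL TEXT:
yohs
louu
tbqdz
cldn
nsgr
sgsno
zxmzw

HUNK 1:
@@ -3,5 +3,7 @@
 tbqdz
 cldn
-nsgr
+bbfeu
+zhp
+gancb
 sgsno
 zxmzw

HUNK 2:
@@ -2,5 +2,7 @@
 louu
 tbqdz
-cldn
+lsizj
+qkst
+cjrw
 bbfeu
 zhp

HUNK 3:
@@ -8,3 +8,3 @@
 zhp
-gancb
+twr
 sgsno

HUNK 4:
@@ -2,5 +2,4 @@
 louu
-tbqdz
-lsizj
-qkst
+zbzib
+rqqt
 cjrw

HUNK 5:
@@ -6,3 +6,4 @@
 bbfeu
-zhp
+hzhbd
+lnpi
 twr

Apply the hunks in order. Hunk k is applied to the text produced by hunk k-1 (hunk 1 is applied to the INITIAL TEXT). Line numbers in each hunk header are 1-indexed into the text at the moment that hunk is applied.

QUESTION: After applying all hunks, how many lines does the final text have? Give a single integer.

Hunk 1: at line 3 remove [nsgr] add [bbfeu,zhp,gancb] -> 9 lines: yohs louu tbqdz cldn bbfeu zhp gancb sgsno zxmzw
Hunk 2: at line 2 remove [cldn] add [lsizj,qkst,cjrw] -> 11 lines: yohs louu tbqdz lsizj qkst cjrw bbfeu zhp gancb sgsno zxmzw
Hunk 3: at line 8 remove [gancb] add [twr] -> 11 lines: yohs louu tbqdz lsizj qkst cjrw bbfeu zhp twr sgsno zxmzw
Hunk 4: at line 2 remove [tbqdz,lsizj,qkst] add [zbzib,rqqt] -> 10 lines: yohs louu zbzib rqqt cjrw bbfeu zhp twr sgsno zxmzw
Hunk 5: at line 6 remove [zhp] add [hzhbd,lnpi] -> 11 lines: yohs louu zbzib rqqt cjrw bbfeu hzhbd lnpi twr sgsno zxmzw
Final line count: 11

Answer: 11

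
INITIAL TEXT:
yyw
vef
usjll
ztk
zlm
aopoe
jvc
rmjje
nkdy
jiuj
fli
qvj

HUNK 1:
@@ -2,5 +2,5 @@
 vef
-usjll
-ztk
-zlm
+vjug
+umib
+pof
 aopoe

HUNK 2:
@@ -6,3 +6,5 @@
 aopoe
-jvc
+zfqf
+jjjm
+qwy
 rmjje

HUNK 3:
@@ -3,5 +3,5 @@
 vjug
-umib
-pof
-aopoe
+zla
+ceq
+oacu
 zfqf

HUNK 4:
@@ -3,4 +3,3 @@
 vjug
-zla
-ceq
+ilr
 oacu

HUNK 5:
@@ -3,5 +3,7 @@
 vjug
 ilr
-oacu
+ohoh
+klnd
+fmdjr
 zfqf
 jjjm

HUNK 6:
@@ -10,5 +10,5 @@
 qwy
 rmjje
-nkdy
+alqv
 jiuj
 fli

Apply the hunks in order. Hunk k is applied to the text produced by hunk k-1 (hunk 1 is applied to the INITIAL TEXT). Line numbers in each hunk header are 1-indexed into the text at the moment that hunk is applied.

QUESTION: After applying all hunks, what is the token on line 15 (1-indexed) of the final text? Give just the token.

Hunk 1: at line 2 remove [usjll,ztk,zlm] add [vjug,umib,pof] -> 12 lines: yyw vef vjug umib pof aopoe jvc rmjje nkdy jiuj fli qvj
Hunk 2: at line 6 remove [jvc] add [zfqf,jjjm,qwy] -> 14 lines: yyw vef vjug umib pof aopoe zfqf jjjm qwy rmjje nkdy jiuj fli qvj
Hunk 3: at line 3 remove [umib,pof,aopoe] add [zla,ceq,oacu] -> 14 lines: yyw vef vjug zla ceq oacu zfqf jjjm qwy rmjje nkdy jiuj fli qvj
Hunk 4: at line 3 remove [zla,ceq] add [ilr] -> 13 lines: yyw vef vjug ilr oacu zfqf jjjm qwy rmjje nkdy jiuj fli qvj
Hunk 5: at line 3 remove [oacu] add [ohoh,klnd,fmdjr] -> 15 lines: yyw vef vjug ilr ohoh klnd fmdjr zfqf jjjm qwy rmjje nkdy jiuj fli qvj
Hunk 6: at line 10 remove [nkdy] add [alqv] -> 15 lines: yyw vef vjug ilr ohoh klnd fmdjr zfqf jjjm qwy rmjje alqv jiuj fli qvj
Final line 15: qvj

Answer: qvj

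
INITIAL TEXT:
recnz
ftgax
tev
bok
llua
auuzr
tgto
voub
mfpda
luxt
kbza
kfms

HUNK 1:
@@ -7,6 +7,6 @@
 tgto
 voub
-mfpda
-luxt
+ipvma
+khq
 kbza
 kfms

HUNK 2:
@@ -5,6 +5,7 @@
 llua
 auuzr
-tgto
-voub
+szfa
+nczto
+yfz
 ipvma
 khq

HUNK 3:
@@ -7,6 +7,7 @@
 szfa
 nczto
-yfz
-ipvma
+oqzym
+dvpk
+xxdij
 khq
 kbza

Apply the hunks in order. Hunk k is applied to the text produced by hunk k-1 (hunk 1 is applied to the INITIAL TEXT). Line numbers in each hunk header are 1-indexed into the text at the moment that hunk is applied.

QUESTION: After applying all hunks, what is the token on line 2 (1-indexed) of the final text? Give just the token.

Hunk 1: at line 7 remove [mfpda,luxt] add [ipvma,khq] -> 12 lines: recnz ftgax tev bok llua auuzr tgto voub ipvma khq kbza kfms
Hunk 2: at line 5 remove [tgto,voub] add [szfa,nczto,yfz] -> 13 lines: recnz ftgax tev bok llua auuzr szfa nczto yfz ipvma khq kbza kfms
Hunk 3: at line 7 remove [yfz,ipvma] add [oqzym,dvpk,xxdij] -> 14 lines: recnz ftgax tev bok llua auuzr szfa nczto oqzym dvpk xxdij khq kbza kfms
Final line 2: ftgax

Answer: ftgax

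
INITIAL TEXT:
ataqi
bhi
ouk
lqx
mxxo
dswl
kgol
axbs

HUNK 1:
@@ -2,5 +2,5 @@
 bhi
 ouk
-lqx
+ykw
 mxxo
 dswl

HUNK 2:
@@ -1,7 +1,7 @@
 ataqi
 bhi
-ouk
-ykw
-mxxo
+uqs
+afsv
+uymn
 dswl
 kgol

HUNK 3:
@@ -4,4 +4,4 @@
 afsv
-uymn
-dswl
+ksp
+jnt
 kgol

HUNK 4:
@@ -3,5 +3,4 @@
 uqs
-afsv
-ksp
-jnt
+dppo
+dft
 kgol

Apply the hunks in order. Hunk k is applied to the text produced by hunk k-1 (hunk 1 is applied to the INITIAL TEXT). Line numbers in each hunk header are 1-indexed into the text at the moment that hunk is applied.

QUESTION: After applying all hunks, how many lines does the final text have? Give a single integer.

Answer: 7

Derivation:
Hunk 1: at line 2 remove [lqx] add [ykw] -> 8 lines: ataqi bhi ouk ykw mxxo dswl kgol axbs
Hunk 2: at line 1 remove [ouk,ykw,mxxo] add [uqs,afsv,uymn] -> 8 lines: ataqi bhi uqs afsv uymn dswl kgol axbs
Hunk 3: at line 4 remove [uymn,dswl] add [ksp,jnt] -> 8 lines: ataqi bhi uqs afsv ksp jnt kgol axbs
Hunk 4: at line 3 remove [afsv,ksp,jnt] add [dppo,dft] -> 7 lines: ataqi bhi uqs dppo dft kgol axbs
Final line count: 7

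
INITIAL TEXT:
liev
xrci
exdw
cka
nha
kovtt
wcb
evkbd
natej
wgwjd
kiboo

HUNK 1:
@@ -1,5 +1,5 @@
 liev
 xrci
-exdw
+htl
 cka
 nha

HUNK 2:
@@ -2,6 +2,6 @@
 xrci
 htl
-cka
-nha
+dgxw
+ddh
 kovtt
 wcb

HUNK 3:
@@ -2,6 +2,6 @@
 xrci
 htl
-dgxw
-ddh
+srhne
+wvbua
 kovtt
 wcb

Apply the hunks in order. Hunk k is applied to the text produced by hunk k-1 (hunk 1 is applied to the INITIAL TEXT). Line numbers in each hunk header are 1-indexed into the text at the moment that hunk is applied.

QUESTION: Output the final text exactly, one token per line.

Answer: liev
xrci
htl
srhne
wvbua
kovtt
wcb
evkbd
natej
wgwjd
kiboo

Derivation:
Hunk 1: at line 1 remove [exdw] add [htl] -> 11 lines: liev xrci htl cka nha kovtt wcb evkbd natej wgwjd kiboo
Hunk 2: at line 2 remove [cka,nha] add [dgxw,ddh] -> 11 lines: liev xrci htl dgxw ddh kovtt wcb evkbd natej wgwjd kiboo
Hunk 3: at line 2 remove [dgxw,ddh] add [srhne,wvbua] -> 11 lines: liev xrci htl srhne wvbua kovtt wcb evkbd natej wgwjd kiboo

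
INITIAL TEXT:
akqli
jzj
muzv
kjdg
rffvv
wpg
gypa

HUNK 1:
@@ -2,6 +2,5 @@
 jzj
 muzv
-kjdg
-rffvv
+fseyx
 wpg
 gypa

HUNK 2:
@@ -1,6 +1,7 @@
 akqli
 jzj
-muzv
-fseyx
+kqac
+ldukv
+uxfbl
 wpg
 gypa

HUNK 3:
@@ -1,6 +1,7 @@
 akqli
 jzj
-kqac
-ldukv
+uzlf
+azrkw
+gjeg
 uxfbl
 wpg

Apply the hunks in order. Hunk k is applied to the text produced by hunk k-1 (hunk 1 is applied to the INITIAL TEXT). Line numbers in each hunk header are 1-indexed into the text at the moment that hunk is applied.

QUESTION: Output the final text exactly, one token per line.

Hunk 1: at line 2 remove [kjdg,rffvv] add [fseyx] -> 6 lines: akqli jzj muzv fseyx wpg gypa
Hunk 2: at line 1 remove [muzv,fseyx] add [kqac,ldukv,uxfbl] -> 7 lines: akqli jzj kqac ldukv uxfbl wpg gypa
Hunk 3: at line 1 remove [kqac,ldukv] add [uzlf,azrkw,gjeg] -> 8 lines: akqli jzj uzlf azrkw gjeg uxfbl wpg gypa

Answer: akqli
jzj
uzlf
azrkw
gjeg
uxfbl
wpg
gypa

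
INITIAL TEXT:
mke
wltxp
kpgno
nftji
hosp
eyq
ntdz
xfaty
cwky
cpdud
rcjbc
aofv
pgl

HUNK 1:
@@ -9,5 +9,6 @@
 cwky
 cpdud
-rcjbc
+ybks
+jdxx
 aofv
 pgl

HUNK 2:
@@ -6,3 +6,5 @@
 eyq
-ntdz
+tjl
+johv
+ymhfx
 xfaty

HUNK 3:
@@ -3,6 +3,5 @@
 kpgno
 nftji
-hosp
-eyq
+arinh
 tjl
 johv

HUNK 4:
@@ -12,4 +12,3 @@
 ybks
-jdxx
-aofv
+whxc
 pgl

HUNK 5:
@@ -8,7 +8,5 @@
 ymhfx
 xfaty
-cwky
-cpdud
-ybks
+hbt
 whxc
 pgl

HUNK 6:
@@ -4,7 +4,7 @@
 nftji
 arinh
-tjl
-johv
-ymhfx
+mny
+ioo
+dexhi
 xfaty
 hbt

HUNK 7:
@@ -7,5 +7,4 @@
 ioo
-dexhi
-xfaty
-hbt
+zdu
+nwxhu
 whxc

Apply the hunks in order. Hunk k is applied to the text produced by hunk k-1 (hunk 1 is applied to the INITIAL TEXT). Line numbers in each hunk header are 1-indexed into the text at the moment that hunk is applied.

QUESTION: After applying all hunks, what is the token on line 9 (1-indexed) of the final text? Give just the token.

Hunk 1: at line 9 remove [rcjbc] add [ybks,jdxx] -> 14 lines: mke wltxp kpgno nftji hosp eyq ntdz xfaty cwky cpdud ybks jdxx aofv pgl
Hunk 2: at line 6 remove [ntdz] add [tjl,johv,ymhfx] -> 16 lines: mke wltxp kpgno nftji hosp eyq tjl johv ymhfx xfaty cwky cpdud ybks jdxx aofv pgl
Hunk 3: at line 3 remove [hosp,eyq] add [arinh] -> 15 lines: mke wltxp kpgno nftji arinh tjl johv ymhfx xfaty cwky cpdud ybks jdxx aofv pgl
Hunk 4: at line 12 remove [jdxx,aofv] add [whxc] -> 14 lines: mke wltxp kpgno nftji arinh tjl johv ymhfx xfaty cwky cpdud ybks whxc pgl
Hunk 5: at line 8 remove [cwky,cpdud,ybks] add [hbt] -> 12 lines: mke wltxp kpgno nftji arinh tjl johv ymhfx xfaty hbt whxc pgl
Hunk 6: at line 4 remove [tjl,johv,ymhfx] add [mny,ioo,dexhi] -> 12 lines: mke wltxp kpgno nftji arinh mny ioo dexhi xfaty hbt whxc pgl
Hunk 7: at line 7 remove [dexhi,xfaty,hbt] add [zdu,nwxhu] -> 11 lines: mke wltxp kpgno nftji arinh mny ioo zdu nwxhu whxc pgl
Final line 9: nwxhu

Answer: nwxhu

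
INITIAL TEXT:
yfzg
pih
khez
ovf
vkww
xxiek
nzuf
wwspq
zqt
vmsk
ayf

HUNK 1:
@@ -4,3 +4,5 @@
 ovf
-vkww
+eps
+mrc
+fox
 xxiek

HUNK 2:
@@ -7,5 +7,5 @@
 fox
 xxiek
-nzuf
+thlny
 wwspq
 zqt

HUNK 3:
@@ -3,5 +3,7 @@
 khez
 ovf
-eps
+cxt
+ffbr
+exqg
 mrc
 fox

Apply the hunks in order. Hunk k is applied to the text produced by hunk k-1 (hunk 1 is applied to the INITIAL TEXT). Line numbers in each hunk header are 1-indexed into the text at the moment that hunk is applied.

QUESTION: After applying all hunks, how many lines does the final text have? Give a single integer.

Hunk 1: at line 4 remove [vkww] add [eps,mrc,fox] -> 13 lines: yfzg pih khez ovf eps mrc fox xxiek nzuf wwspq zqt vmsk ayf
Hunk 2: at line 7 remove [nzuf] add [thlny] -> 13 lines: yfzg pih khez ovf eps mrc fox xxiek thlny wwspq zqt vmsk ayf
Hunk 3: at line 3 remove [eps] add [cxt,ffbr,exqg] -> 15 lines: yfzg pih khez ovf cxt ffbr exqg mrc fox xxiek thlny wwspq zqt vmsk ayf
Final line count: 15

Answer: 15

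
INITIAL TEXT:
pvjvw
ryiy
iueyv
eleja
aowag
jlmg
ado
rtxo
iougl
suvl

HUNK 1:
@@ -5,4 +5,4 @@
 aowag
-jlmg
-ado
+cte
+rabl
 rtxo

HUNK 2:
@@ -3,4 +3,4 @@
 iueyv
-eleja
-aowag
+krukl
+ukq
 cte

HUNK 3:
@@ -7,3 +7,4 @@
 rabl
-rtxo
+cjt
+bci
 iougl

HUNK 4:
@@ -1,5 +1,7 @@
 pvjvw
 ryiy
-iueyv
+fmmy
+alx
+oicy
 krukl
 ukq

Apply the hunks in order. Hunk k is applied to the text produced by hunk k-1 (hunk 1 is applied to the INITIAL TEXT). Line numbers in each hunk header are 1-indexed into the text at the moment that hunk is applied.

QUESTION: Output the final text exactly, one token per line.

Answer: pvjvw
ryiy
fmmy
alx
oicy
krukl
ukq
cte
rabl
cjt
bci
iougl
suvl

Derivation:
Hunk 1: at line 5 remove [jlmg,ado] add [cte,rabl] -> 10 lines: pvjvw ryiy iueyv eleja aowag cte rabl rtxo iougl suvl
Hunk 2: at line 3 remove [eleja,aowag] add [krukl,ukq] -> 10 lines: pvjvw ryiy iueyv krukl ukq cte rabl rtxo iougl suvl
Hunk 3: at line 7 remove [rtxo] add [cjt,bci] -> 11 lines: pvjvw ryiy iueyv krukl ukq cte rabl cjt bci iougl suvl
Hunk 4: at line 1 remove [iueyv] add [fmmy,alx,oicy] -> 13 lines: pvjvw ryiy fmmy alx oicy krukl ukq cte rabl cjt bci iougl suvl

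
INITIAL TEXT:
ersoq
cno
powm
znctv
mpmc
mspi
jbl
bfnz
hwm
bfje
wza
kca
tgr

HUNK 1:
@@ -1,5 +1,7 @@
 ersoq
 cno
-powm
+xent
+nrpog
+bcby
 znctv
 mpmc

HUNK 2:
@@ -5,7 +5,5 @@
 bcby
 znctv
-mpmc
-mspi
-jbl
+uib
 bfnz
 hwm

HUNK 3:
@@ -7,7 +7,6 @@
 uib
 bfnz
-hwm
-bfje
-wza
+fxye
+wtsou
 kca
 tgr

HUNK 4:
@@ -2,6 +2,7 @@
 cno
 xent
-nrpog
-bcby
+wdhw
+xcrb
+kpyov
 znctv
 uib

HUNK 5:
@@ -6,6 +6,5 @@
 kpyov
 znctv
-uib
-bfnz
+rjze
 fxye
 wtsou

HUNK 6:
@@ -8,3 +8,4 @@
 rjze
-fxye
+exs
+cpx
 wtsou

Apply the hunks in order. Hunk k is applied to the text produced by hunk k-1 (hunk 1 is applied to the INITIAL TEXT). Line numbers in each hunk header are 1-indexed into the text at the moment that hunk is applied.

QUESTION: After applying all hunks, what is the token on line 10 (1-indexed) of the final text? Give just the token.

Answer: cpx

Derivation:
Hunk 1: at line 1 remove [powm] add [xent,nrpog,bcby] -> 15 lines: ersoq cno xent nrpog bcby znctv mpmc mspi jbl bfnz hwm bfje wza kca tgr
Hunk 2: at line 5 remove [mpmc,mspi,jbl] add [uib] -> 13 lines: ersoq cno xent nrpog bcby znctv uib bfnz hwm bfje wza kca tgr
Hunk 3: at line 7 remove [hwm,bfje,wza] add [fxye,wtsou] -> 12 lines: ersoq cno xent nrpog bcby znctv uib bfnz fxye wtsou kca tgr
Hunk 4: at line 2 remove [nrpog,bcby] add [wdhw,xcrb,kpyov] -> 13 lines: ersoq cno xent wdhw xcrb kpyov znctv uib bfnz fxye wtsou kca tgr
Hunk 5: at line 6 remove [uib,bfnz] add [rjze] -> 12 lines: ersoq cno xent wdhw xcrb kpyov znctv rjze fxye wtsou kca tgr
Hunk 6: at line 8 remove [fxye] add [exs,cpx] -> 13 lines: ersoq cno xent wdhw xcrb kpyov znctv rjze exs cpx wtsou kca tgr
Final line 10: cpx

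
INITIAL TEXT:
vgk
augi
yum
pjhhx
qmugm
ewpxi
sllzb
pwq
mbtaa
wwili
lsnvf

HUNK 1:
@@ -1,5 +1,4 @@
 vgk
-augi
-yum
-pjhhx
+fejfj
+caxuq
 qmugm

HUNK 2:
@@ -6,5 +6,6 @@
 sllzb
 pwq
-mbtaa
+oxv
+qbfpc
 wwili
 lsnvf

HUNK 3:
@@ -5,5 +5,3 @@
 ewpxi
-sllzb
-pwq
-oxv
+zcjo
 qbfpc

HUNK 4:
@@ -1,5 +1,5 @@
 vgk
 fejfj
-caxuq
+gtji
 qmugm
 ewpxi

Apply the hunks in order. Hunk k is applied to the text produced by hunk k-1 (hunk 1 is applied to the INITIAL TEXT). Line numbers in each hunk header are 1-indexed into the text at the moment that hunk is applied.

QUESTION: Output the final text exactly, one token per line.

Hunk 1: at line 1 remove [augi,yum,pjhhx] add [fejfj,caxuq] -> 10 lines: vgk fejfj caxuq qmugm ewpxi sllzb pwq mbtaa wwili lsnvf
Hunk 2: at line 6 remove [mbtaa] add [oxv,qbfpc] -> 11 lines: vgk fejfj caxuq qmugm ewpxi sllzb pwq oxv qbfpc wwili lsnvf
Hunk 3: at line 5 remove [sllzb,pwq,oxv] add [zcjo] -> 9 lines: vgk fejfj caxuq qmugm ewpxi zcjo qbfpc wwili lsnvf
Hunk 4: at line 1 remove [caxuq] add [gtji] -> 9 lines: vgk fejfj gtji qmugm ewpxi zcjo qbfpc wwili lsnvf

Answer: vgk
fejfj
gtji
qmugm
ewpxi
zcjo
qbfpc
wwili
lsnvf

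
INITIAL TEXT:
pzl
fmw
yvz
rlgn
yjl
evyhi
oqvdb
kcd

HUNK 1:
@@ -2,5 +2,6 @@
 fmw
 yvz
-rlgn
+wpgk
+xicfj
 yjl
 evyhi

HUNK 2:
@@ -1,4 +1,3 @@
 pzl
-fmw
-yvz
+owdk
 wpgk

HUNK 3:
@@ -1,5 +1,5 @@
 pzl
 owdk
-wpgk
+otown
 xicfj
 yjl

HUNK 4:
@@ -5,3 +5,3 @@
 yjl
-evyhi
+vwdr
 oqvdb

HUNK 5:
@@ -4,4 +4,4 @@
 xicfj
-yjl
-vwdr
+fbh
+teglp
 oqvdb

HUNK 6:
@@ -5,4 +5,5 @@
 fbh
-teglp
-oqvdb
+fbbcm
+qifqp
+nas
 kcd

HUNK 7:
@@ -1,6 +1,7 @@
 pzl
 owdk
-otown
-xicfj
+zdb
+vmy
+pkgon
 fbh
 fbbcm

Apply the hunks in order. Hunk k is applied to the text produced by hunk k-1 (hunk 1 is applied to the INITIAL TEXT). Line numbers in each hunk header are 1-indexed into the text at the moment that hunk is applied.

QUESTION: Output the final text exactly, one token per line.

Answer: pzl
owdk
zdb
vmy
pkgon
fbh
fbbcm
qifqp
nas
kcd

Derivation:
Hunk 1: at line 2 remove [rlgn] add [wpgk,xicfj] -> 9 lines: pzl fmw yvz wpgk xicfj yjl evyhi oqvdb kcd
Hunk 2: at line 1 remove [fmw,yvz] add [owdk] -> 8 lines: pzl owdk wpgk xicfj yjl evyhi oqvdb kcd
Hunk 3: at line 1 remove [wpgk] add [otown] -> 8 lines: pzl owdk otown xicfj yjl evyhi oqvdb kcd
Hunk 4: at line 5 remove [evyhi] add [vwdr] -> 8 lines: pzl owdk otown xicfj yjl vwdr oqvdb kcd
Hunk 5: at line 4 remove [yjl,vwdr] add [fbh,teglp] -> 8 lines: pzl owdk otown xicfj fbh teglp oqvdb kcd
Hunk 6: at line 5 remove [teglp,oqvdb] add [fbbcm,qifqp,nas] -> 9 lines: pzl owdk otown xicfj fbh fbbcm qifqp nas kcd
Hunk 7: at line 1 remove [otown,xicfj] add [zdb,vmy,pkgon] -> 10 lines: pzl owdk zdb vmy pkgon fbh fbbcm qifqp nas kcd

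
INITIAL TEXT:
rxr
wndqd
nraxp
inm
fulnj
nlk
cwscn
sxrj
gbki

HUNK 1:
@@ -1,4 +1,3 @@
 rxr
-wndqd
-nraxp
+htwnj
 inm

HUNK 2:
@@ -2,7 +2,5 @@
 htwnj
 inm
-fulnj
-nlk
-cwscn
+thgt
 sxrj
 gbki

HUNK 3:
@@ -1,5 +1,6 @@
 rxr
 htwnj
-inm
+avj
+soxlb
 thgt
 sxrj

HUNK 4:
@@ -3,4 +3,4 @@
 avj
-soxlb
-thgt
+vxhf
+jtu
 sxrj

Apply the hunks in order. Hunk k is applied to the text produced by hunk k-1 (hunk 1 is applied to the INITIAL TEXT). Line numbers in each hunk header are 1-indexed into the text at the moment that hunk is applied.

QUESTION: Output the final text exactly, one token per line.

Answer: rxr
htwnj
avj
vxhf
jtu
sxrj
gbki

Derivation:
Hunk 1: at line 1 remove [wndqd,nraxp] add [htwnj] -> 8 lines: rxr htwnj inm fulnj nlk cwscn sxrj gbki
Hunk 2: at line 2 remove [fulnj,nlk,cwscn] add [thgt] -> 6 lines: rxr htwnj inm thgt sxrj gbki
Hunk 3: at line 1 remove [inm] add [avj,soxlb] -> 7 lines: rxr htwnj avj soxlb thgt sxrj gbki
Hunk 4: at line 3 remove [soxlb,thgt] add [vxhf,jtu] -> 7 lines: rxr htwnj avj vxhf jtu sxrj gbki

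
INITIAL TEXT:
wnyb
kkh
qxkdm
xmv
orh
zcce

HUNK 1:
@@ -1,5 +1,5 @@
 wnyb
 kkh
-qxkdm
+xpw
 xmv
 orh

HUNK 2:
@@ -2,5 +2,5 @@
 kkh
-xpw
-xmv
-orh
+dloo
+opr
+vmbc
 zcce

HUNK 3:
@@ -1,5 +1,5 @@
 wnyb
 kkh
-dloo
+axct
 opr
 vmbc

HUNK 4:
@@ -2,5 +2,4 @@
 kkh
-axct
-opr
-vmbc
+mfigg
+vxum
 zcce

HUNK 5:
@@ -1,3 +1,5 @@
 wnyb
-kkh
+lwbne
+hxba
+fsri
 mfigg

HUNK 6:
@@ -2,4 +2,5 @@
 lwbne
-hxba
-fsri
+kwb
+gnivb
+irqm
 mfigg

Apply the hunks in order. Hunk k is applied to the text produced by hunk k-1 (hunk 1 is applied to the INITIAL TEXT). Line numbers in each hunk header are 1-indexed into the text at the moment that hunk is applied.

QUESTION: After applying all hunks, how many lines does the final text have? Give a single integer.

Answer: 8

Derivation:
Hunk 1: at line 1 remove [qxkdm] add [xpw] -> 6 lines: wnyb kkh xpw xmv orh zcce
Hunk 2: at line 2 remove [xpw,xmv,orh] add [dloo,opr,vmbc] -> 6 lines: wnyb kkh dloo opr vmbc zcce
Hunk 3: at line 1 remove [dloo] add [axct] -> 6 lines: wnyb kkh axct opr vmbc zcce
Hunk 4: at line 2 remove [axct,opr,vmbc] add [mfigg,vxum] -> 5 lines: wnyb kkh mfigg vxum zcce
Hunk 5: at line 1 remove [kkh] add [lwbne,hxba,fsri] -> 7 lines: wnyb lwbne hxba fsri mfigg vxum zcce
Hunk 6: at line 2 remove [hxba,fsri] add [kwb,gnivb,irqm] -> 8 lines: wnyb lwbne kwb gnivb irqm mfigg vxum zcce
Final line count: 8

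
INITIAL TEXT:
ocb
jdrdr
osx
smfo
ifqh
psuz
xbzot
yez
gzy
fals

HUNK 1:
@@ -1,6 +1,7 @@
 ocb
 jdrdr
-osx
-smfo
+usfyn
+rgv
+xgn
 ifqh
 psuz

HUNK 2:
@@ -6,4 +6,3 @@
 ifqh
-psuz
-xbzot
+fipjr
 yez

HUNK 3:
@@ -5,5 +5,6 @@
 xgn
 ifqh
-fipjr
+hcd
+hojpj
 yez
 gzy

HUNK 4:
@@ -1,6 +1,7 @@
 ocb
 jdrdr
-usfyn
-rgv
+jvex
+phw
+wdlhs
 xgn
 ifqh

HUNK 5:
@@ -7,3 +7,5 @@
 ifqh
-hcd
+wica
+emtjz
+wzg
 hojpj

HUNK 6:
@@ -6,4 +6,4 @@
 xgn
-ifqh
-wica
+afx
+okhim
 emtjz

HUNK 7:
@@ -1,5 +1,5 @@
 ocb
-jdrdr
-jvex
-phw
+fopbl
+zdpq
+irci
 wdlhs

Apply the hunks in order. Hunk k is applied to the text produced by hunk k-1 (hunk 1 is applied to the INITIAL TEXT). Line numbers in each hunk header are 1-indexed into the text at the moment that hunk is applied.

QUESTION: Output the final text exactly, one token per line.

Answer: ocb
fopbl
zdpq
irci
wdlhs
xgn
afx
okhim
emtjz
wzg
hojpj
yez
gzy
fals

Derivation:
Hunk 1: at line 1 remove [osx,smfo] add [usfyn,rgv,xgn] -> 11 lines: ocb jdrdr usfyn rgv xgn ifqh psuz xbzot yez gzy fals
Hunk 2: at line 6 remove [psuz,xbzot] add [fipjr] -> 10 lines: ocb jdrdr usfyn rgv xgn ifqh fipjr yez gzy fals
Hunk 3: at line 5 remove [fipjr] add [hcd,hojpj] -> 11 lines: ocb jdrdr usfyn rgv xgn ifqh hcd hojpj yez gzy fals
Hunk 4: at line 1 remove [usfyn,rgv] add [jvex,phw,wdlhs] -> 12 lines: ocb jdrdr jvex phw wdlhs xgn ifqh hcd hojpj yez gzy fals
Hunk 5: at line 7 remove [hcd] add [wica,emtjz,wzg] -> 14 lines: ocb jdrdr jvex phw wdlhs xgn ifqh wica emtjz wzg hojpj yez gzy fals
Hunk 6: at line 6 remove [ifqh,wica] add [afx,okhim] -> 14 lines: ocb jdrdr jvex phw wdlhs xgn afx okhim emtjz wzg hojpj yez gzy fals
Hunk 7: at line 1 remove [jdrdr,jvex,phw] add [fopbl,zdpq,irci] -> 14 lines: ocb fopbl zdpq irci wdlhs xgn afx okhim emtjz wzg hojpj yez gzy fals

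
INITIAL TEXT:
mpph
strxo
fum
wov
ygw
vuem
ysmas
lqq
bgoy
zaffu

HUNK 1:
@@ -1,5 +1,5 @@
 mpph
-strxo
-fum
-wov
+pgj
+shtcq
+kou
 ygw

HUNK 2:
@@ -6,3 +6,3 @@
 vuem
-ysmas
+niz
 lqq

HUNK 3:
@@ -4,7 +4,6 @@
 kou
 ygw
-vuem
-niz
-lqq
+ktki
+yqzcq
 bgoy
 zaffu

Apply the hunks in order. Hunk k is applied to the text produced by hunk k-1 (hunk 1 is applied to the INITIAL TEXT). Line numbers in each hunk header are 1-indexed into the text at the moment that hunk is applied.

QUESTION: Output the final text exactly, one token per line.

Answer: mpph
pgj
shtcq
kou
ygw
ktki
yqzcq
bgoy
zaffu

Derivation:
Hunk 1: at line 1 remove [strxo,fum,wov] add [pgj,shtcq,kou] -> 10 lines: mpph pgj shtcq kou ygw vuem ysmas lqq bgoy zaffu
Hunk 2: at line 6 remove [ysmas] add [niz] -> 10 lines: mpph pgj shtcq kou ygw vuem niz lqq bgoy zaffu
Hunk 3: at line 4 remove [vuem,niz,lqq] add [ktki,yqzcq] -> 9 lines: mpph pgj shtcq kou ygw ktki yqzcq bgoy zaffu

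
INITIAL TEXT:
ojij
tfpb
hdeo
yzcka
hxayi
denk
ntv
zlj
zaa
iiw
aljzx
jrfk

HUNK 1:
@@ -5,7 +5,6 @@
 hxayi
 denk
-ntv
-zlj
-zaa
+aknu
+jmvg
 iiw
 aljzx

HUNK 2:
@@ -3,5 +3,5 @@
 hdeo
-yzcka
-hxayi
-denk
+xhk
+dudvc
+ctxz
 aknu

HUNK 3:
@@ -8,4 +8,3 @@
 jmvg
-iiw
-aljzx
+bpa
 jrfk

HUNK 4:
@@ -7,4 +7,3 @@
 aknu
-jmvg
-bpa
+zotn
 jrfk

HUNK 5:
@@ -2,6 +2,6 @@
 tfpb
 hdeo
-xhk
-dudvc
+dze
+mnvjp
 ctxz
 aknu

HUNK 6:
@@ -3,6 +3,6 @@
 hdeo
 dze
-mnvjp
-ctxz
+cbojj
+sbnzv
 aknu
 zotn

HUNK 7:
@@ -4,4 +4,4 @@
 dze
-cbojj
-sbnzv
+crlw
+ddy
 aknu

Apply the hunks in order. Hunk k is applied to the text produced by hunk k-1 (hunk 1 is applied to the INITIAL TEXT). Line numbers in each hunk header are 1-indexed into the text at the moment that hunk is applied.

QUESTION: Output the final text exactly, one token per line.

Hunk 1: at line 5 remove [ntv,zlj,zaa] add [aknu,jmvg] -> 11 lines: ojij tfpb hdeo yzcka hxayi denk aknu jmvg iiw aljzx jrfk
Hunk 2: at line 3 remove [yzcka,hxayi,denk] add [xhk,dudvc,ctxz] -> 11 lines: ojij tfpb hdeo xhk dudvc ctxz aknu jmvg iiw aljzx jrfk
Hunk 3: at line 8 remove [iiw,aljzx] add [bpa] -> 10 lines: ojij tfpb hdeo xhk dudvc ctxz aknu jmvg bpa jrfk
Hunk 4: at line 7 remove [jmvg,bpa] add [zotn] -> 9 lines: ojij tfpb hdeo xhk dudvc ctxz aknu zotn jrfk
Hunk 5: at line 2 remove [xhk,dudvc] add [dze,mnvjp] -> 9 lines: ojij tfpb hdeo dze mnvjp ctxz aknu zotn jrfk
Hunk 6: at line 3 remove [mnvjp,ctxz] add [cbojj,sbnzv] -> 9 lines: ojij tfpb hdeo dze cbojj sbnzv aknu zotn jrfk
Hunk 7: at line 4 remove [cbojj,sbnzv] add [crlw,ddy] -> 9 lines: ojij tfpb hdeo dze crlw ddy aknu zotn jrfk

Answer: ojij
tfpb
hdeo
dze
crlw
ddy
aknu
zotn
jrfk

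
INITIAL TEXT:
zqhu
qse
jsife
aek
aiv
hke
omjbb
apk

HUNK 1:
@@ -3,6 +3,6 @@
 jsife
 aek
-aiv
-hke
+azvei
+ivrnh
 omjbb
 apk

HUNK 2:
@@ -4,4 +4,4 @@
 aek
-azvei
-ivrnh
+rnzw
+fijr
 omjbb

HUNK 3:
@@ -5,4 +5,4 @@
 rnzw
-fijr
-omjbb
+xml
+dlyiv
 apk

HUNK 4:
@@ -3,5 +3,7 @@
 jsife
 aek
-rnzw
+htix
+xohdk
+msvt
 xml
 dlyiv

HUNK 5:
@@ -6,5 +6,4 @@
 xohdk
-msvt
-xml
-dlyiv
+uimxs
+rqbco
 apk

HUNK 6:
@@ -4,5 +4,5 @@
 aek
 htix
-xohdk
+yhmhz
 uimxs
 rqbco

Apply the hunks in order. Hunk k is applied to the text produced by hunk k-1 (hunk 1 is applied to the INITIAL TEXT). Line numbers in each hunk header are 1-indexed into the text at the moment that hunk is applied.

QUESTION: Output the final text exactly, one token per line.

Hunk 1: at line 3 remove [aiv,hke] add [azvei,ivrnh] -> 8 lines: zqhu qse jsife aek azvei ivrnh omjbb apk
Hunk 2: at line 4 remove [azvei,ivrnh] add [rnzw,fijr] -> 8 lines: zqhu qse jsife aek rnzw fijr omjbb apk
Hunk 3: at line 5 remove [fijr,omjbb] add [xml,dlyiv] -> 8 lines: zqhu qse jsife aek rnzw xml dlyiv apk
Hunk 4: at line 3 remove [rnzw] add [htix,xohdk,msvt] -> 10 lines: zqhu qse jsife aek htix xohdk msvt xml dlyiv apk
Hunk 5: at line 6 remove [msvt,xml,dlyiv] add [uimxs,rqbco] -> 9 lines: zqhu qse jsife aek htix xohdk uimxs rqbco apk
Hunk 6: at line 4 remove [xohdk] add [yhmhz] -> 9 lines: zqhu qse jsife aek htix yhmhz uimxs rqbco apk

Answer: zqhu
qse
jsife
aek
htix
yhmhz
uimxs
rqbco
apk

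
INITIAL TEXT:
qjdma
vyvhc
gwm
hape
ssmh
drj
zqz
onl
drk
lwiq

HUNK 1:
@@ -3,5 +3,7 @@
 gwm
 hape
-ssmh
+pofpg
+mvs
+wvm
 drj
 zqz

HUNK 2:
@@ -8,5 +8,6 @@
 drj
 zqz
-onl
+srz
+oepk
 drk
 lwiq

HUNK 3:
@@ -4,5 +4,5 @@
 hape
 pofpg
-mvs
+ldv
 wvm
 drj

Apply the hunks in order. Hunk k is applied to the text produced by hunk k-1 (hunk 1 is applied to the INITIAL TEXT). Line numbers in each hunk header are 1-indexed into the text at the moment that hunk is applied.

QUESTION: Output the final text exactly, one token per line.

Answer: qjdma
vyvhc
gwm
hape
pofpg
ldv
wvm
drj
zqz
srz
oepk
drk
lwiq

Derivation:
Hunk 1: at line 3 remove [ssmh] add [pofpg,mvs,wvm] -> 12 lines: qjdma vyvhc gwm hape pofpg mvs wvm drj zqz onl drk lwiq
Hunk 2: at line 8 remove [onl] add [srz,oepk] -> 13 lines: qjdma vyvhc gwm hape pofpg mvs wvm drj zqz srz oepk drk lwiq
Hunk 3: at line 4 remove [mvs] add [ldv] -> 13 lines: qjdma vyvhc gwm hape pofpg ldv wvm drj zqz srz oepk drk lwiq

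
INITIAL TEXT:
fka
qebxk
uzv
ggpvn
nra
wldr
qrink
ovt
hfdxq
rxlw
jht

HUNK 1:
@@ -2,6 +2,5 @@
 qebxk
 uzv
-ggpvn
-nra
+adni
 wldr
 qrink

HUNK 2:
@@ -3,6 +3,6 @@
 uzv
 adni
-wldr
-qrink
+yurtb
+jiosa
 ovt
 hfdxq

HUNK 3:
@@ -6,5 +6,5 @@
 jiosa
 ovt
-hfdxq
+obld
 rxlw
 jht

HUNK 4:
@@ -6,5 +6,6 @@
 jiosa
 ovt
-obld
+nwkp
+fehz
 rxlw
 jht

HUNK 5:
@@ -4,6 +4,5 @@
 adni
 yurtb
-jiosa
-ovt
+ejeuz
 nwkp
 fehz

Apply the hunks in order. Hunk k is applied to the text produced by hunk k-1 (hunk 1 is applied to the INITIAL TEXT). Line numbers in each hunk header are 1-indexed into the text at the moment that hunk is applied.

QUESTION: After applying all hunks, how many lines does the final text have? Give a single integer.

Answer: 10

Derivation:
Hunk 1: at line 2 remove [ggpvn,nra] add [adni] -> 10 lines: fka qebxk uzv adni wldr qrink ovt hfdxq rxlw jht
Hunk 2: at line 3 remove [wldr,qrink] add [yurtb,jiosa] -> 10 lines: fka qebxk uzv adni yurtb jiosa ovt hfdxq rxlw jht
Hunk 3: at line 6 remove [hfdxq] add [obld] -> 10 lines: fka qebxk uzv adni yurtb jiosa ovt obld rxlw jht
Hunk 4: at line 6 remove [obld] add [nwkp,fehz] -> 11 lines: fka qebxk uzv adni yurtb jiosa ovt nwkp fehz rxlw jht
Hunk 5: at line 4 remove [jiosa,ovt] add [ejeuz] -> 10 lines: fka qebxk uzv adni yurtb ejeuz nwkp fehz rxlw jht
Final line count: 10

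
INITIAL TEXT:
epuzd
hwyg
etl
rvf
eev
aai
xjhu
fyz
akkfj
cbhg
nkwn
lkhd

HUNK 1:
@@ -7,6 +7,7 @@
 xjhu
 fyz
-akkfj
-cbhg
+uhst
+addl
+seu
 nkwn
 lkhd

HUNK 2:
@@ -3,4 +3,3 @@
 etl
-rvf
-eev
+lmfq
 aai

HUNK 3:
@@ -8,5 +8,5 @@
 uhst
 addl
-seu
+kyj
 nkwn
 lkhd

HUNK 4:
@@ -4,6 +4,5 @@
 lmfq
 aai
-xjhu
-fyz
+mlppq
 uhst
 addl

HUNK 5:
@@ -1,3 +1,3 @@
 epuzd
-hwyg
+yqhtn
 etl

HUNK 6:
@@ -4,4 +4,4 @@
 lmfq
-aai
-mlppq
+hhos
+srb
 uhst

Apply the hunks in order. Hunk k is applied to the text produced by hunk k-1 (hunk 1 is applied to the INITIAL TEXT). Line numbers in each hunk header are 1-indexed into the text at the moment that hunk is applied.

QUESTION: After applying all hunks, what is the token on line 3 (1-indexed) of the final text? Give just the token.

Answer: etl

Derivation:
Hunk 1: at line 7 remove [akkfj,cbhg] add [uhst,addl,seu] -> 13 lines: epuzd hwyg etl rvf eev aai xjhu fyz uhst addl seu nkwn lkhd
Hunk 2: at line 3 remove [rvf,eev] add [lmfq] -> 12 lines: epuzd hwyg etl lmfq aai xjhu fyz uhst addl seu nkwn lkhd
Hunk 3: at line 8 remove [seu] add [kyj] -> 12 lines: epuzd hwyg etl lmfq aai xjhu fyz uhst addl kyj nkwn lkhd
Hunk 4: at line 4 remove [xjhu,fyz] add [mlppq] -> 11 lines: epuzd hwyg etl lmfq aai mlppq uhst addl kyj nkwn lkhd
Hunk 5: at line 1 remove [hwyg] add [yqhtn] -> 11 lines: epuzd yqhtn etl lmfq aai mlppq uhst addl kyj nkwn lkhd
Hunk 6: at line 4 remove [aai,mlppq] add [hhos,srb] -> 11 lines: epuzd yqhtn etl lmfq hhos srb uhst addl kyj nkwn lkhd
Final line 3: etl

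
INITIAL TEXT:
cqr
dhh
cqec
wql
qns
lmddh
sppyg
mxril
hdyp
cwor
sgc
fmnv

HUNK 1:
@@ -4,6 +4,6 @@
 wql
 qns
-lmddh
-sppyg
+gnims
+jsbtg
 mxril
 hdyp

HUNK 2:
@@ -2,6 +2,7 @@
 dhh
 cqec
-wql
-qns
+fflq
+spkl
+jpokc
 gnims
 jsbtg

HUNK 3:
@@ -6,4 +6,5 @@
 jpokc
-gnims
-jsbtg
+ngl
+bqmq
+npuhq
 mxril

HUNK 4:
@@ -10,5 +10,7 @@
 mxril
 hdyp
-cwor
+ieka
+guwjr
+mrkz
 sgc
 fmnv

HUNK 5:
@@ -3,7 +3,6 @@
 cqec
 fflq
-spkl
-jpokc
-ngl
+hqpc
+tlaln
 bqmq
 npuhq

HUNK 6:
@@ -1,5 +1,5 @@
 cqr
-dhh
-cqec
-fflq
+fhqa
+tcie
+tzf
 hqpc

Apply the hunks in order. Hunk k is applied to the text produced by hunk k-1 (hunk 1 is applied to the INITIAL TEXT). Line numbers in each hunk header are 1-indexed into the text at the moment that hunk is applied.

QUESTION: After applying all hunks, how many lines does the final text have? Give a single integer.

Hunk 1: at line 4 remove [lmddh,sppyg] add [gnims,jsbtg] -> 12 lines: cqr dhh cqec wql qns gnims jsbtg mxril hdyp cwor sgc fmnv
Hunk 2: at line 2 remove [wql,qns] add [fflq,spkl,jpokc] -> 13 lines: cqr dhh cqec fflq spkl jpokc gnims jsbtg mxril hdyp cwor sgc fmnv
Hunk 3: at line 6 remove [gnims,jsbtg] add [ngl,bqmq,npuhq] -> 14 lines: cqr dhh cqec fflq spkl jpokc ngl bqmq npuhq mxril hdyp cwor sgc fmnv
Hunk 4: at line 10 remove [cwor] add [ieka,guwjr,mrkz] -> 16 lines: cqr dhh cqec fflq spkl jpokc ngl bqmq npuhq mxril hdyp ieka guwjr mrkz sgc fmnv
Hunk 5: at line 3 remove [spkl,jpokc,ngl] add [hqpc,tlaln] -> 15 lines: cqr dhh cqec fflq hqpc tlaln bqmq npuhq mxril hdyp ieka guwjr mrkz sgc fmnv
Hunk 6: at line 1 remove [dhh,cqec,fflq] add [fhqa,tcie,tzf] -> 15 lines: cqr fhqa tcie tzf hqpc tlaln bqmq npuhq mxril hdyp ieka guwjr mrkz sgc fmnv
Final line count: 15

Answer: 15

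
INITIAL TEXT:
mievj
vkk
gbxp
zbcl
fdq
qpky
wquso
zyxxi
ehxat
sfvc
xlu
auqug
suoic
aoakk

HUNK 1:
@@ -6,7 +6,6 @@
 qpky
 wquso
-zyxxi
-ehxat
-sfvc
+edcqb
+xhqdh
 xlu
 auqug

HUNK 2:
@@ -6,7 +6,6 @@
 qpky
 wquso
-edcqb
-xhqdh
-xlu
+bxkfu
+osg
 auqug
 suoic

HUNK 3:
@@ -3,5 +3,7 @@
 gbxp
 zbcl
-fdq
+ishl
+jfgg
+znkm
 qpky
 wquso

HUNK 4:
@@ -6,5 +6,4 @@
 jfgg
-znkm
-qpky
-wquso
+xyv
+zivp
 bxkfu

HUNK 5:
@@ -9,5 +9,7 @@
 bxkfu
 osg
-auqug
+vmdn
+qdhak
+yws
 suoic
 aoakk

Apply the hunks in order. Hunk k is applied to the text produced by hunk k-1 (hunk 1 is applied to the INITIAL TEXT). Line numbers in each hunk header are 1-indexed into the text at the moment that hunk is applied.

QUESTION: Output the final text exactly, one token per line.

Hunk 1: at line 6 remove [zyxxi,ehxat,sfvc] add [edcqb,xhqdh] -> 13 lines: mievj vkk gbxp zbcl fdq qpky wquso edcqb xhqdh xlu auqug suoic aoakk
Hunk 2: at line 6 remove [edcqb,xhqdh,xlu] add [bxkfu,osg] -> 12 lines: mievj vkk gbxp zbcl fdq qpky wquso bxkfu osg auqug suoic aoakk
Hunk 3: at line 3 remove [fdq] add [ishl,jfgg,znkm] -> 14 lines: mievj vkk gbxp zbcl ishl jfgg znkm qpky wquso bxkfu osg auqug suoic aoakk
Hunk 4: at line 6 remove [znkm,qpky,wquso] add [xyv,zivp] -> 13 lines: mievj vkk gbxp zbcl ishl jfgg xyv zivp bxkfu osg auqug suoic aoakk
Hunk 5: at line 9 remove [auqug] add [vmdn,qdhak,yws] -> 15 lines: mievj vkk gbxp zbcl ishl jfgg xyv zivp bxkfu osg vmdn qdhak yws suoic aoakk

Answer: mievj
vkk
gbxp
zbcl
ishl
jfgg
xyv
zivp
bxkfu
osg
vmdn
qdhak
yws
suoic
aoakk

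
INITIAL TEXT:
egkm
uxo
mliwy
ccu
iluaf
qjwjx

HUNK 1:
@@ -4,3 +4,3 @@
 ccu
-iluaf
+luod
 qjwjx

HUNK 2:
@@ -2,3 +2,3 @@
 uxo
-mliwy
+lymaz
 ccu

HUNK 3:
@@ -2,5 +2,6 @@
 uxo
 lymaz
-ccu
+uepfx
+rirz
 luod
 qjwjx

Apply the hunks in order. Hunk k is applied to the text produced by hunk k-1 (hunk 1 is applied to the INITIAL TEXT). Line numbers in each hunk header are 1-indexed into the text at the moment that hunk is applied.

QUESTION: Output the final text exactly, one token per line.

Answer: egkm
uxo
lymaz
uepfx
rirz
luod
qjwjx

Derivation:
Hunk 1: at line 4 remove [iluaf] add [luod] -> 6 lines: egkm uxo mliwy ccu luod qjwjx
Hunk 2: at line 2 remove [mliwy] add [lymaz] -> 6 lines: egkm uxo lymaz ccu luod qjwjx
Hunk 3: at line 2 remove [ccu] add [uepfx,rirz] -> 7 lines: egkm uxo lymaz uepfx rirz luod qjwjx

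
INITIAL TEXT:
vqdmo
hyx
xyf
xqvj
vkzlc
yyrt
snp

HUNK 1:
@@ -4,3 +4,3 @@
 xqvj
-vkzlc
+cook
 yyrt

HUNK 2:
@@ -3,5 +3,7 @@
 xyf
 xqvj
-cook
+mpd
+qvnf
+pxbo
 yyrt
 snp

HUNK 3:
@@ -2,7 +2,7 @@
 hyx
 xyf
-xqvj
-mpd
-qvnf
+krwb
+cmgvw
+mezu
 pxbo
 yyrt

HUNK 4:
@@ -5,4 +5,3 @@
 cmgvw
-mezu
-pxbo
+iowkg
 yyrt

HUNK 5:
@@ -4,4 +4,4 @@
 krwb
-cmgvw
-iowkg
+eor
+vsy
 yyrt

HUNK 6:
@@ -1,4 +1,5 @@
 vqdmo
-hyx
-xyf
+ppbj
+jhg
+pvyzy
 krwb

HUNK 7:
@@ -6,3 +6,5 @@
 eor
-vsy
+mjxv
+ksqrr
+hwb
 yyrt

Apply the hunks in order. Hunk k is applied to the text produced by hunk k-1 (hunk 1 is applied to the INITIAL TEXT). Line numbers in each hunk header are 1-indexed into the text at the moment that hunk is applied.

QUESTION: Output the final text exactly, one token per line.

Answer: vqdmo
ppbj
jhg
pvyzy
krwb
eor
mjxv
ksqrr
hwb
yyrt
snp

Derivation:
Hunk 1: at line 4 remove [vkzlc] add [cook] -> 7 lines: vqdmo hyx xyf xqvj cook yyrt snp
Hunk 2: at line 3 remove [cook] add [mpd,qvnf,pxbo] -> 9 lines: vqdmo hyx xyf xqvj mpd qvnf pxbo yyrt snp
Hunk 3: at line 2 remove [xqvj,mpd,qvnf] add [krwb,cmgvw,mezu] -> 9 lines: vqdmo hyx xyf krwb cmgvw mezu pxbo yyrt snp
Hunk 4: at line 5 remove [mezu,pxbo] add [iowkg] -> 8 lines: vqdmo hyx xyf krwb cmgvw iowkg yyrt snp
Hunk 5: at line 4 remove [cmgvw,iowkg] add [eor,vsy] -> 8 lines: vqdmo hyx xyf krwb eor vsy yyrt snp
Hunk 6: at line 1 remove [hyx,xyf] add [ppbj,jhg,pvyzy] -> 9 lines: vqdmo ppbj jhg pvyzy krwb eor vsy yyrt snp
Hunk 7: at line 6 remove [vsy] add [mjxv,ksqrr,hwb] -> 11 lines: vqdmo ppbj jhg pvyzy krwb eor mjxv ksqrr hwb yyrt snp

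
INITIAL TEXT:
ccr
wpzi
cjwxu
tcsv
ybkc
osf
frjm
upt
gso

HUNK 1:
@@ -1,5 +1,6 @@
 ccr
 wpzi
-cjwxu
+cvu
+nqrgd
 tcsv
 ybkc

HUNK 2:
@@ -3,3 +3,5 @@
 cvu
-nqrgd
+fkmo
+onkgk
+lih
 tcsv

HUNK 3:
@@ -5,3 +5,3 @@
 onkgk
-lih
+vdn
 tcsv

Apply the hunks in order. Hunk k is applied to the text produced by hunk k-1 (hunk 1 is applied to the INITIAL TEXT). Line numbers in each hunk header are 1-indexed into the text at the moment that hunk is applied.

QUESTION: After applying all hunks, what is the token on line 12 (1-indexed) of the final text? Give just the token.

Hunk 1: at line 1 remove [cjwxu] add [cvu,nqrgd] -> 10 lines: ccr wpzi cvu nqrgd tcsv ybkc osf frjm upt gso
Hunk 2: at line 3 remove [nqrgd] add [fkmo,onkgk,lih] -> 12 lines: ccr wpzi cvu fkmo onkgk lih tcsv ybkc osf frjm upt gso
Hunk 3: at line 5 remove [lih] add [vdn] -> 12 lines: ccr wpzi cvu fkmo onkgk vdn tcsv ybkc osf frjm upt gso
Final line 12: gso

Answer: gso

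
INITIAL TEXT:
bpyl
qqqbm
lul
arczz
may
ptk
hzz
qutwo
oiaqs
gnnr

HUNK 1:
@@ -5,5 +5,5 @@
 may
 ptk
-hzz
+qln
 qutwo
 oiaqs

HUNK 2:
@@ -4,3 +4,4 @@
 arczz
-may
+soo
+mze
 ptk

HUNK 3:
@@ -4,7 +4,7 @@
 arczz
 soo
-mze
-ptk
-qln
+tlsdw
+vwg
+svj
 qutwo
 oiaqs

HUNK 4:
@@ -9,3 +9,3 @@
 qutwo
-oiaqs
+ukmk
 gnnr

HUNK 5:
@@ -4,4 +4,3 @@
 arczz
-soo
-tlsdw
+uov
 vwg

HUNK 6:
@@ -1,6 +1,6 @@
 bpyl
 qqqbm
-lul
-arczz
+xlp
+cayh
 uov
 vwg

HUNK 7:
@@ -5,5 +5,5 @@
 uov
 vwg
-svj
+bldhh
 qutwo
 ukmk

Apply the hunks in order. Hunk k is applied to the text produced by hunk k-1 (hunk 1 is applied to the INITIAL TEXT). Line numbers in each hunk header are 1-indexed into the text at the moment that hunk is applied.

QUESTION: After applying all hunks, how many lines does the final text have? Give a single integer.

Answer: 10

Derivation:
Hunk 1: at line 5 remove [hzz] add [qln] -> 10 lines: bpyl qqqbm lul arczz may ptk qln qutwo oiaqs gnnr
Hunk 2: at line 4 remove [may] add [soo,mze] -> 11 lines: bpyl qqqbm lul arczz soo mze ptk qln qutwo oiaqs gnnr
Hunk 3: at line 4 remove [mze,ptk,qln] add [tlsdw,vwg,svj] -> 11 lines: bpyl qqqbm lul arczz soo tlsdw vwg svj qutwo oiaqs gnnr
Hunk 4: at line 9 remove [oiaqs] add [ukmk] -> 11 lines: bpyl qqqbm lul arczz soo tlsdw vwg svj qutwo ukmk gnnr
Hunk 5: at line 4 remove [soo,tlsdw] add [uov] -> 10 lines: bpyl qqqbm lul arczz uov vwg svj qutwo ukmk gnnr
Hunk 6: at line 1 remove [lul,arczz] add [xlp,cayh] -> 10 lines: bpyl qqqbm xlp cayh uov vwg svj qutwo ukmk gnnr
Hunk 7: at line 5 remove [svj] add [bldhh] -> 10 lines: bpyl qqqbm xlp cayh uov vwg bldhh qutwo ukmk gnnr
Final line count: 10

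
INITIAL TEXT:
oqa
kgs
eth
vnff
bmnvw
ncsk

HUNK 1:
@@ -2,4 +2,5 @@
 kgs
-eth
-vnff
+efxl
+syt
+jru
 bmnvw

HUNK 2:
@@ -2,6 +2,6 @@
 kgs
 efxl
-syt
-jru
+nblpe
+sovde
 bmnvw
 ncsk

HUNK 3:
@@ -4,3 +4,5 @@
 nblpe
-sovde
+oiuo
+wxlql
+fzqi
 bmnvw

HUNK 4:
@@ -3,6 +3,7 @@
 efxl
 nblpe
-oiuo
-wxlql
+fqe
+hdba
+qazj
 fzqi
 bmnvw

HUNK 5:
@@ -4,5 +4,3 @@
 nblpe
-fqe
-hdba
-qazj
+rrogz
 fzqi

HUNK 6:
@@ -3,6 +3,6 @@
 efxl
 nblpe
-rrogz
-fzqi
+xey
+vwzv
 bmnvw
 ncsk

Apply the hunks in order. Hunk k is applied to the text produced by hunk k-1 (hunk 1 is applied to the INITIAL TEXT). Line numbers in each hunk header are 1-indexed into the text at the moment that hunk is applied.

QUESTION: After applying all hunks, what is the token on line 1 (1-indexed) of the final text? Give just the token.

Hunk 1: at line 2 remove [eth,vnff] add [efxl,syt,jru] -> 7 lines: oqa kgs efxl syt jru bmnvw ncsk
Hunk 2: at line 2 remove [syt,jru] add [nblpe,sovde] -> 7 lines: oqa kgs efxl nblpe sovde bmnvw ncsk
Hunk 3: at line 4 remove [sovde] add [oiuo,wxlql,fzqi] -> 9 lines: oqa kgs efxl nblpe oiuo wxlql fzqi bmnvw ncsk
Hunk 4: at line 3 remove [oiuo,wxlql] add [fqe,hdba,qazj] -> 10 lines: oqa kgs efxl nblpe fqe hdba qazj fzqi bmnvw ncsk
Hunk 5: at line 4 remove [fqe,hdba,qazj] add [rrogz] -> 8 lines: oqa kgs efxl nblpe rrogz fzqi bmnvw ncsk
Hunk 6: at line 3 remove [rrogz,fzqi] add [xey,vwzv] -> 8 lines: oqa kgs efxl nblpe xey vwzv bmnvw ncsk
Final line 1: oqa

Answer: oqa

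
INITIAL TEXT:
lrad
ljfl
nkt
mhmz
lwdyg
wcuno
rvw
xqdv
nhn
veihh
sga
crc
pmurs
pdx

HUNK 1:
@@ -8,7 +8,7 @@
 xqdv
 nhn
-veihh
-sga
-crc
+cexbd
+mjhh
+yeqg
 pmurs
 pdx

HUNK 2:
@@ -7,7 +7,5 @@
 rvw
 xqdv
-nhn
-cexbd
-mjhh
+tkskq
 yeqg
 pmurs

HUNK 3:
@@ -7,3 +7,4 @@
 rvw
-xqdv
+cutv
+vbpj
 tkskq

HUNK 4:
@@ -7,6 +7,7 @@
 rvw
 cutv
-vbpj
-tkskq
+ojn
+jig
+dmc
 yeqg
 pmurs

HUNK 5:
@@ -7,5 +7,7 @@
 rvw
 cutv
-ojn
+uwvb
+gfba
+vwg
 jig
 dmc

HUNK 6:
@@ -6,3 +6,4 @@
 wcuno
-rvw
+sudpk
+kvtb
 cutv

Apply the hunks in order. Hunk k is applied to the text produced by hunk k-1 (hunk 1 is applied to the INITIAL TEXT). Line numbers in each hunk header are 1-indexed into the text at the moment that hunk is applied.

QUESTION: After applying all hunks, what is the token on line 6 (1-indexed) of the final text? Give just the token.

Answer: wcuno

Derivation:
Hunk 1: at line 8 remove [veihh,sga,crc] add [cexbd,mjhh,yeqg] -> 14 lines: lrad ljfl nkt mhmz lwdyg wcuno rvw xqdv nhn cexbd mjhh yeqg pmurs pdx
Hunk 2: at line 7 remove [nhn,cexbd,mjhh] add [tkskq] -> 12 lines: lrad ljfl nkt mhmz lwdyg wcuno rvw xqdv tkskq yeqg pmurs pdx
Hunk 3: at line 7 remove [xqdv] add [cutv,vbpj] -> 13 lines: lrad ljfl nkt mhmz lwdyg wcuno rvw cutv vbpj tkskq yeqg pmurs pdx
Hunk 4: at line 7 remove [vbpj,tkskq] add [ojn,jig,dmc] -> 14 lines: lrad ljfl nkt mhmz lwdyg wcuno rvw cutv ojn jig dmc yeqg pmurs pdx
Hunk 5: at line 7 remove [ojn] add [uwvb,gfba,vwg] -> 16 lines: lrad ljfl nkt mhmz lwdyg wcuno rvw cutv uwvb gfba vwg jig dmc yeqg pmurs pdx
Hunk 6: at line 6 remove [rvw] add [sudpk,kvtb] -> 17 lines: lrad ljfl nkt mhmz lwdyg wcuno sudpk kvtb cutv uwvb gfba vwg jig dmc yeqg pmurs pdx
Final line 6: wcuno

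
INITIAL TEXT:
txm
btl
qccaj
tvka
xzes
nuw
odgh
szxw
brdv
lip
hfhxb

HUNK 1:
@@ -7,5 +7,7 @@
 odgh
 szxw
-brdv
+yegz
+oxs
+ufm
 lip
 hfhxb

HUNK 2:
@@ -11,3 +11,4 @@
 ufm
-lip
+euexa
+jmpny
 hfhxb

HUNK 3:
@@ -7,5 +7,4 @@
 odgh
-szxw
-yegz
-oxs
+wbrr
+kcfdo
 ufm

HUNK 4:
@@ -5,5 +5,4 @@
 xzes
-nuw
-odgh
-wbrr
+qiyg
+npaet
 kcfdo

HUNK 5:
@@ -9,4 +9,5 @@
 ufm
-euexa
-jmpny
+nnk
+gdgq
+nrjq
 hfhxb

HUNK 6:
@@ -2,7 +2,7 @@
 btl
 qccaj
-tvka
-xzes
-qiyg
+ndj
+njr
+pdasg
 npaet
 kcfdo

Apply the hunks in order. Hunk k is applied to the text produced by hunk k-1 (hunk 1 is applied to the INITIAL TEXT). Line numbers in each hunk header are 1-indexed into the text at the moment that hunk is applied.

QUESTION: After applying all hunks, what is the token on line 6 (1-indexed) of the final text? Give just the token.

Answer: pdasg

Derivation:
Hunk 1: at line 7 remove [brdv] add [yegz,oxs,ufm] -> 13 lines: txm btl qccaj tvka xzes nuw odgh szxw yegz oxs ufm lip hfhxb
Hunk 2: at line 11 remove [lip] add [euexa,jmpny] -> 14 lines: txm btl qccaj tvka xzes nuw odgh szxw yegz oxs ufm euexa jmpny hfhxb
Hunk 3: at line 7 remove [szxw,yegz,oxs] add [wbrr,kcfdo] -> 13 lines: txm btl qccaj tvka xzes nuw odgh wbrr kcfdo ufm euexa jmpny hfhxb
Hunk 4: at line 5 remove [nuw,odgh,wbrr] add [qiyg,npaet] -> 12 lines: txm btl qccaj tvka xzes qiyg npaet kcfdo ufm euexa jmpny hfhxb
Hunk 5: at line 9 remove [euexa,jmpny] add [nnk,gdgq,nrjq] -> 13 lines: txm btl qccaj tvka xzes qiyg npaet kcfdo ufm nnk gdgq nrjq hfhxb
Hunk 6: at line 2 remove [tvka,xzes,qiyg] add [ndj,njr,pdasg] -> 13 lines: txm btl qccaj ndj njr pdasg npaet kcfdo ufm nnk gdgq nrjq hfhxb
Final line 6: pdasg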